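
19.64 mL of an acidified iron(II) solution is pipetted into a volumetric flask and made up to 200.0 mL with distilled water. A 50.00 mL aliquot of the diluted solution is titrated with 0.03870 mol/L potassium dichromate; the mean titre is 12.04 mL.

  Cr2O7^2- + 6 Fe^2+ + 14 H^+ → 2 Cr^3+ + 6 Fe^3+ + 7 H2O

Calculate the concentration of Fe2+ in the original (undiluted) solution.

n(K2Cr2O7) = 0.01204 × 0.03870 = 4.659 × 10^-4 mol
From the 6:1 ratio, n(Fe2+) in the aliquot = 6/1 × 4.659 × 10^-4 = 2.796 × 10^-3 mol
[Fe2+]_dilute = 2.796 × 10^-3 / 0.05000 = 0.05591 mol/L
Dilution factor = 200.0 / 19.64 = 10.18
[Fe2+]_stock = 0.05591 × 10.18 = 0.5694 mol/L

0.5694 mol/L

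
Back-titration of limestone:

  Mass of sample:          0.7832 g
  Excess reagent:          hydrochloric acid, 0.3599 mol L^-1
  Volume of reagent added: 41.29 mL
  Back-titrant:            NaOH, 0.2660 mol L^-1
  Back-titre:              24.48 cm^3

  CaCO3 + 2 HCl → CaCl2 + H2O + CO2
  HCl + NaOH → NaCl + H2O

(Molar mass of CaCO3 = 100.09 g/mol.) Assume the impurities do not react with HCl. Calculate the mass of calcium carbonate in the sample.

n(HCl) added = 0.04129 × 0.3599 = 0.01486 mol
n(NaOH) used in back-titration = 0.02448 × 0.2660 = 6.512 × 10^-3 mol
n(HCl) left over = 6.512 × 10^-3 mol (1:1 ratio)
n(HCl) consumed by analyte = 0.01486 − 6.512 × 10^-3 = 8.349 × 10^-3 mol
From the 1:2 ratio, n(CaCO3) = 1/2 × 8.349 × 10^-3 = 4.174 × 10^-3 mol
mass of CaCO3 = 4.174 × 10^-3 × 100.09 = 0.4178 g

0.4178 g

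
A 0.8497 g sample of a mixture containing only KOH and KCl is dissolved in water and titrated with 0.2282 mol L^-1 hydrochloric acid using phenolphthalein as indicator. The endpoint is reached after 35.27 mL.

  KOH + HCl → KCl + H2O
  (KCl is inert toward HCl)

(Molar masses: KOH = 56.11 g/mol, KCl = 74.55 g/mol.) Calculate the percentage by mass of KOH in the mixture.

53.15 %

n(HCl) = 0.03527 × 0.2282 = 8.049 × 10^-3 mol
Let x = n(KOH), y = n(KCl).
Titrant: 1x = 8.049 × 10^-3;  mass: 56.11x + 74.55y = 0.8497
Solving, x = 8.049 × 10^-3 mol, y = 5.340 × 10^-3 mol
mass of KOH = 8.049 × 10^-3 × 56.11 = 0.4516 g
% KOH = 0.4516 / 0.8497 × 100 = 53.15 %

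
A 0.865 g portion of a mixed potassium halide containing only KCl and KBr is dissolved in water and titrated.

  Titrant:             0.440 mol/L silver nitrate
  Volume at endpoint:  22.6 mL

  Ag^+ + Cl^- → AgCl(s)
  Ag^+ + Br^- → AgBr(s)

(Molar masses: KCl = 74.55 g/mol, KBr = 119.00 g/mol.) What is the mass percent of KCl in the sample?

n(AgNO3) = 0.0226 × 0.440 = 9.94 × 10^-3 mol
Let x = n(KCl), y = n(KBr).
Titrant: 1x + 1y = 9.94 × 10^-3;  mass: 74.55x + 119.00y = 0.865
Solving, x = 7.16 × 10^-3 mol, y = 2.78 × 10^-3 mol
mass of KCl = 7.16 × 10^-3 × 74.55 = 0.534 g
% KCl = 0.534 / 0.865 × 100 = 61.7 %

61.7 %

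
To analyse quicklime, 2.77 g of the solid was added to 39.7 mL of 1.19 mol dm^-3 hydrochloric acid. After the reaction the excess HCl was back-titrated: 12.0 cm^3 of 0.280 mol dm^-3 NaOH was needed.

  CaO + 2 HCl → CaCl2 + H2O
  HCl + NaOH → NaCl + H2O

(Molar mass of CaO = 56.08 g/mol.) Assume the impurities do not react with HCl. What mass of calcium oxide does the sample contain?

1.23 g

n(HCl) added = 0.0397 × 1.19 = 0.0472 mol
n(NaOH) used in back-titration = 0.0120 × 0.280 = 3.36 × 10^-3 mol
n(HCl) left over = 3.36 × 10^-3 mol (1:1 ratio)
n(HCl) consumed by analyte = 0.0472 − 3.36 × 10^-3 = 0.0439 mol
From the 1:2 ratio, n(CaO) = 1/2 × 0.0439 = 0.0219 mol
mass of CaO = 0.0219 × 56.08 = 1.23 g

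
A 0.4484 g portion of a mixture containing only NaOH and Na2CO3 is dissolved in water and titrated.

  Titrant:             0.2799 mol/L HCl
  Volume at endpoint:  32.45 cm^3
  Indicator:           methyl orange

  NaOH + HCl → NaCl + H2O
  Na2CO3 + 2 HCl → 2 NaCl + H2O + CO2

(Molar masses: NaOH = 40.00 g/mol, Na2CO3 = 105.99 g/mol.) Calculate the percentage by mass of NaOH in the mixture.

22.61 %

n(HCl) = 0.03245 × 0.2799 = 9.083 × 10^-3 mol
Let x = n(NaOH), y = n(Na2CO3).
Titrant: 1x + 2y = 9.083 × 10^-3;  mass: 40.00x + 105.99y = 0.4484
Solving, x = 2.535 × 10^-3 mol, y = 3.274 × 10^-3 mol
mass of NaOH = 2.535 × 10^-3 × 40.00 = 0.1014 g
% NaOH = 0.1014 / 0.4484 × 100 = 22.61 %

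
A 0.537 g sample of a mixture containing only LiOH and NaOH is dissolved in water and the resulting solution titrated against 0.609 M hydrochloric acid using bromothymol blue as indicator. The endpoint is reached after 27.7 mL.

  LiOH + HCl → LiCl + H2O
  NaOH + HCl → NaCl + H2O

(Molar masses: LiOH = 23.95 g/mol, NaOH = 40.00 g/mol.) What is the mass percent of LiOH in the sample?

38.3 %

n(HCl) = 0.0277 × 0.609 = 0.0169 mol
Let x = n(LiOH), y = n(NaOH).
Titrant: 1x + 1y = 0.0169;  mass: 23.95x + 40.00y = 0.537
Solving, x = 8.58 × 10^-3 mol, y = 8.29 × 10^-3 mol
mass of LiOH = 8.58 × 10^-3 × 23.95 = 0.206 g
% LiOH = 0.206 / 0.537 × 100 = 38.3 %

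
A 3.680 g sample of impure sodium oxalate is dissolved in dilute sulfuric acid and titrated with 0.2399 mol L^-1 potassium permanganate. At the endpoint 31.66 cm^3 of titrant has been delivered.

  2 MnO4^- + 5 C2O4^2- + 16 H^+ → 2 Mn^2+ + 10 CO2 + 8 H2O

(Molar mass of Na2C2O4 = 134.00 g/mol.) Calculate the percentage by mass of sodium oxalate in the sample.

n(KMnO4) = 0.03166 L × 0.2399 mol/L = 7.595 × 10^-3 mol
From the 5:2 ratio, n(Na2C2O4) = 5/2 × 7.595 × 10^-3 = 0.01899 mol
mass of Na2C2O4 = 0.01899 × 134.00 g/mol = 2.544 g
% Na2C2O4 = 2.544 / 3.680 × 100 = 69.14 %

69.14 %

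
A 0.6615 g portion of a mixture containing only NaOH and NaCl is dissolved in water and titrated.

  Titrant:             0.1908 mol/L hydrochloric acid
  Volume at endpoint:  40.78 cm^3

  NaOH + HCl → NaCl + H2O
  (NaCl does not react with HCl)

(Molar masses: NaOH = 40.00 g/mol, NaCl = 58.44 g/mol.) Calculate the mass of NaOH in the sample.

0.3112 g

n(HCl) = 0.04078 × 0.1908 = 7.781 × 10^-3 mol
Let x = n(NaOH), y = n(NaCl).
Titrant: 1x = 7.781 × 10^-3;  mass: 40.00x + 58.44y = 0.6615
Solving, x = 7.781 × 10^-3 mol, y = 5.994 × 10^-3 mol
mass of NaOH = 7.781 × 10^-3 × 40.00 = 0.3112 g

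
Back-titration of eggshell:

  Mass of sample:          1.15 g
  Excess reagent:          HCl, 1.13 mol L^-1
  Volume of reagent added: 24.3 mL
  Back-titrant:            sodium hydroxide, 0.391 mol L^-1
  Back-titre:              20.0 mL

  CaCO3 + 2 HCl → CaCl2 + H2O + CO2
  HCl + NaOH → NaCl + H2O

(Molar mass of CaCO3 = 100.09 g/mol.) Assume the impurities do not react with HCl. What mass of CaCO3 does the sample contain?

n(HCl) added = 0.0243 × 1.13 = 0.0275 mol
n(NaOH) used in back-titration = 0.0200 × 0.391 = 7.82 × 10^-3 mol
n(HCl) left over = 7.82 × 10^-3 mol (1:1 ratio)
n(HCl) consumed by analyte = 0.0275 − 7.82 × 10^-3 = 0.0196 mol
From the 1:2 ratio, n(CaCO3) = 1/2 × 0.0196 = 9.82 × 10^-3 mol
mass of CaCO3 = 9.82 × 10^-3 × 100.09 = 0.983 g

0.983 g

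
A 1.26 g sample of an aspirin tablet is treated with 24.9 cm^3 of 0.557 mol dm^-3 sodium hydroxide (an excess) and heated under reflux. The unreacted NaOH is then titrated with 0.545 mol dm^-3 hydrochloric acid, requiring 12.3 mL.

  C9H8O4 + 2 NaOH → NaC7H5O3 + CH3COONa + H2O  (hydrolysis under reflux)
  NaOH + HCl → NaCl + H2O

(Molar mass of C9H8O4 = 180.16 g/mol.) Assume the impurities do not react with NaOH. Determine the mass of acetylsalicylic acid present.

0.645 g

n(NaOH) added = 0.0249 × 0.557 = 0.0139 mol
n(HCl) used in back-titration = 0.0123 × 0.545 = 6.70 × 10^-3 mol
n(NaOH) left over = 6.70 × 10^-3 mol (1:1 ratio)
n(NaOH) consumed by analyte = 0.0139 − 6.70 × 10^-3 = 7.17 × 10^-3 mol
From the 1:2 ratio, n(C9H8O4) = 1/2 × 7.17 × 10^-3 = 3.58 × 10^-3 mol
mass of C9H8O4 = 3.58 × 10^-3 × 180.16 = 0.645 g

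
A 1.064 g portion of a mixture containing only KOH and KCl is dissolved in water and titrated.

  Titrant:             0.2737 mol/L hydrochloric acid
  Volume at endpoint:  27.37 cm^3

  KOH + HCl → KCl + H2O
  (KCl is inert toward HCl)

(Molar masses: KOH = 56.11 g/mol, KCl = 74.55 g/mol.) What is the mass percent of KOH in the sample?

n(HCl) = 0.02737 × 0.2737 = 7.491 × 10^-3 mol
Let x = n(KOH), y = n(KCl).
Titrant: 1x = 7.491 × 10^-3;  mass: 56.11x + 74.55y = 1.064
Solving, x = 7.491 × 10^-3 mol, y = 8.634 × 10^-3 mol
mass of KOH = 7.491 × 10^-3 × 56.11 = 0.4203 g
% KOH = 0.4203 / 1.064 × 100 = 39.50 %

39.50 %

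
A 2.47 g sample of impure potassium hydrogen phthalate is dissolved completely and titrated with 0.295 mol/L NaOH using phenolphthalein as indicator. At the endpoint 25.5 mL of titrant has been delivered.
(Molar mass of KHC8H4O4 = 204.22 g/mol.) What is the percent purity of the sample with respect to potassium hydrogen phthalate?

KHC8H4O4 + NaOH → KNaC8H4O4 + H2O
n(NaOH) = 0.0255 L × 0.295 mol/L = 7.52 × 10^-3 mol
n(KHC8H4O4) = 7.52 × 10^-3 mol (1:1 ratio)
mass of KHC8H4O4 = 7.52 × 10^-3 × 204.22 g/mol = 1.54 g
% KHC8H4O4 = 1.54 / 2.47 × 100 = 62.2 %

62.2 %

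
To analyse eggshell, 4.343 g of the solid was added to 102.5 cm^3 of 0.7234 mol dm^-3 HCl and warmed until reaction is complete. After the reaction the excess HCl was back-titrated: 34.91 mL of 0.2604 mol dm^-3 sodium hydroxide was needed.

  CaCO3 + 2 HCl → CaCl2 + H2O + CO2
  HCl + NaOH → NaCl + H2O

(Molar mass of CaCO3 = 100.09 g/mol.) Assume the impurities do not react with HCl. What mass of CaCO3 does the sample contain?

3.256 g

n(HCl) added = 0.1025 × 0.7234 = 0.07415 mol
n(NaOH) used in back-titration = 0.03491 × 0.2604 = 9.091 × 10^-3 mol
n(HCl) left over = 9.091 × 10^-3 mol (1:1 ratio)
n(HCl) consumed by analyte = 0.07415 − 9.091 × 10^-3 = 0.06506 mol
From the 1:2 ratio, n(CaCO3) = 1/2 × 0.06506 = 0.03253 mol
mass of CaCO3 = 0.03253 × 100.09 = 3.256 g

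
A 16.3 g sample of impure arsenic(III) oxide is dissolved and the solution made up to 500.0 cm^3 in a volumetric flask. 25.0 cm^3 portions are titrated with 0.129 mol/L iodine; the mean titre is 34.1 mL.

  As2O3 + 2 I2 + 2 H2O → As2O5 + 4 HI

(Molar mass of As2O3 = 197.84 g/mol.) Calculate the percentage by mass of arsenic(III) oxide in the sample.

53.4 %

n(I2) per titration = 0.0341 × 0.129 = 4.40 × 10^-3 mol
From the 1:2 ratio, n(As2O3) in each aliquot = 1/2 × 4.40 × 10^-3 = 2.20 × 10^-3 mol
n(As2O3) in the whole flask = 2.20 × 10^-3 × 500.0/25.0 = 0.0440 mol
mass of As2O3 = 0.0440 × 197.84 = 8.70 g
% As2O3 = 8.70 / 16.3 × 100 = 53.4 %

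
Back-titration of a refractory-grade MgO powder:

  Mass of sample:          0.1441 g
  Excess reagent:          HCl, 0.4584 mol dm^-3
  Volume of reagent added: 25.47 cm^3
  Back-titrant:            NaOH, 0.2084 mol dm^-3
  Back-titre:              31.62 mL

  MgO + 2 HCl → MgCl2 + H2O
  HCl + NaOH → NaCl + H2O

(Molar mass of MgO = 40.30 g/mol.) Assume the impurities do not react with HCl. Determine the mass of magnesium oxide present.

n(HCl) added = 0.02547 × 0.4584 = 0.01168 mol
n(NaOH) used in back-titration = 0.03162 × 0.2084 = 6.590 × 10^-3 mol
n(HCl) left over = 6.590 × 10^-3 mol (1:1 ratio)
n(HCl) consumed by analyte = 0.01168 − 6.590 × 10^-3 = 5.086 × 10^-3 mol
From the 1:2 ratio, n(MgO) = 1/2 × 5.086 × 10^-3 = 2.543 × 10^-3 mol
mass of MgO = 2.543 × 10^-3 × 40.30 = 0.1025 g

0.1025 g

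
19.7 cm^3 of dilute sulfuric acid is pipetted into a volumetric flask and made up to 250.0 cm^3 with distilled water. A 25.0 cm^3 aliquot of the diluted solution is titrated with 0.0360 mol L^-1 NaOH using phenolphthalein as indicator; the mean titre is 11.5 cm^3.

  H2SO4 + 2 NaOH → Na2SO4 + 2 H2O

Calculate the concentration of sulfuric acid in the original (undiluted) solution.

n(NaOH) = 0.0115 × 0.0360 = 4.14 × 10^-4 mol
From the 1:2 ratio, n(H2SO4) in the aliquot = 1/2 × 4.14 × 10^-4 = 2.07 × 10^-4 mol
[H2SO4]_dilute = 2.07 × 10^-4 / 0.0250 = 0.00828 mol/L
Dilution factor = 250.0 / 19.7 = 12.69
[H2SO4]_stock = 0.00828 × 12.69 = 0.105 mol/L

0.105 mol/L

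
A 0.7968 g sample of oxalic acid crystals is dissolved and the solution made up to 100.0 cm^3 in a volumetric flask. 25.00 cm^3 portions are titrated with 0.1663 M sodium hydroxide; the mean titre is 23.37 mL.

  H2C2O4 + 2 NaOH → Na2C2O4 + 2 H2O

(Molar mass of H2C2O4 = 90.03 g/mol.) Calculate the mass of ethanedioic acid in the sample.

0.6998 g

n(NaOH) per titration = 0.02337 × 0.1663 = 3.886 × 10^-3 mol
From the 1:2 ratio, n(H2C2O4) in each aliquot = 1/2 × 3.886 × 10^-3 = 1.943 × 10^-3 mol
n(H2C2O4) in the whole flask = 1.943 × 10^-3 × 100.0/25.00 = 7.773 × 10^-3 mol
mass of H2C2O4 = 7.773 × 10^-3 × 90.03 = 0.6998 g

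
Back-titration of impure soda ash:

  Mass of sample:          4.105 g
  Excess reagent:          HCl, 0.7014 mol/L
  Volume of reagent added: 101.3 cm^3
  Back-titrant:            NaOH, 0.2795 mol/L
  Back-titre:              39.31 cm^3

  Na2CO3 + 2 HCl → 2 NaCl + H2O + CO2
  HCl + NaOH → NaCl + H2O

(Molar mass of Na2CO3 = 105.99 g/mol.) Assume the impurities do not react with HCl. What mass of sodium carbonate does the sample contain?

3.183 g

n(HCl) added = 0.1013 × 0.7014 = 0.07105 mol
n(NaOH) used in back-titration = 0.03931 × 0.2795 = 0.01099 mol
n(HCl) left over = 0.01099 mol (1:1 ratio)
n(HCl) consumed by analyte = 0.07105 − 0.01099 = 0.06006 mol
From the 1:2 ratio, n(Na2CO3) = 1/2 × 0.06006 = 0.03003 mol
mass of Na2CO3 = 0.03003 × 105.99 = 3.183 g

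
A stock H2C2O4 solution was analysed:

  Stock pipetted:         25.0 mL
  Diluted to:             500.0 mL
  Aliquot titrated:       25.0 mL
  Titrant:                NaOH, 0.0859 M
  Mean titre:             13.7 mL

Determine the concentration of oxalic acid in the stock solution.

0.471 M

H2C2O4 + 2 NaOH → Na2C2O4 + 2 H2O
n(NaOH) = 0.0137 × 0.0859 = 1.18 × 10^-3 mol
From the 1:2 ratio, n(H2C2O4) in the aliquot = 1/2 × 1.18 × 10^-3 = 5.88 × 10^-4 mol
[H2C2O4]_dilute = 5.88 × 10^-4 / 0.0250 = 0.0235 mol/L
Dilution factor = 500.0 / 25.0 = 20.00
[H2C2O4]_stock = 0.0235 × 20.00 = 0.471 mol/L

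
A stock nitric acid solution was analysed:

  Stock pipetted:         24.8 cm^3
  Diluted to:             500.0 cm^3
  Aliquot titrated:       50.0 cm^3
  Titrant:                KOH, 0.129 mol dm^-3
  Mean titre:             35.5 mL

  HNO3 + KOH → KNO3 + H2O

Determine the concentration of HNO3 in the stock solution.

1.85 mol/L

n(KOH) = 0.0355 × 0.129 = 4.58 × 10^-3 mol
n(HNO3) in the aliquot = 4.58 × 10^-3 mol (1:1 ratio)
[HNO3]_dilute = 4.58 × 10^-3 / 0.0500 = 0.0916 mol/L
Dilution factor = 500.0 / 24.8 = 20.16
[HNO3]_stock = 0.0916 × 20.16 = 1.85 mol/L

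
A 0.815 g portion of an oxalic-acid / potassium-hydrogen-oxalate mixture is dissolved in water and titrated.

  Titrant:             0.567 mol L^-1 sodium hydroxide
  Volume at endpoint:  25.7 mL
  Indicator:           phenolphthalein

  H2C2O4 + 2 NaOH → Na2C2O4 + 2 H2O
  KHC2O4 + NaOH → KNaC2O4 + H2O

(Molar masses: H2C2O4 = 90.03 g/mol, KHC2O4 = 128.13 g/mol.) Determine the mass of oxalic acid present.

0.570 g

n(NaOH) = 0.0257 × 0.567 = 0.0146 mol
Let x = n(H2C2O4), y = n(KHC2O4).
Titrant: 2x + 1y = 0.0146;  mass: 90.03x + 128.13y = 0.815
Solving, x = 6.33 × 10^-3 mol, y = 1.91 × 10^-3 mol
mass of H2C2O4 = 6.33 × 10^-3 × 90.03 = 0.570 g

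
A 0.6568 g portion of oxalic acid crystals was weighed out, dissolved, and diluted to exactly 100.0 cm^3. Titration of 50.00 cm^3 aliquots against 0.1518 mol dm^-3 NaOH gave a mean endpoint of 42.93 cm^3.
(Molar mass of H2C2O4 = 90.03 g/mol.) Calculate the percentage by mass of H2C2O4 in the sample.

H2C2O4 + 2 NaOH → Na2C2O4 + 2 H2O
n(NaOH) per titration = 0.04293 × 0.1518 = 6.517 × 10^-3 mol
From the 1:2 ratio, n(H2C2O4) in each aliquot = 1/2 × 6.517 × 10^-3 = 3.258 × 10^-3 mol
n(H2C2O4) in the whole flask = 3.258 × 10^-3 × 100.0/50.00 = 6.517 × 10^-3 mol
mass of H2C2O4 = 6.517 × 10^-3 × 90.03 = 0.5867 g
% H2C2O4 = 0.5867 / 0.6568 × 100 = 89.33 %

89.33 %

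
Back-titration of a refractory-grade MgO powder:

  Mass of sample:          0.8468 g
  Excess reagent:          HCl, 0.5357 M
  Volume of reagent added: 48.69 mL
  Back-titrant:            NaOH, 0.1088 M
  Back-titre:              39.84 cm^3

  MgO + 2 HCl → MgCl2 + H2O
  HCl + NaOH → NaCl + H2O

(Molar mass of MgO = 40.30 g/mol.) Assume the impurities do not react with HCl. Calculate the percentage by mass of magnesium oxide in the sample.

51.75 %

n(HCl) added = 0.04869 × 0.5357 = 0.02608 mol
n(NaOH) used in back-titration = 0.03984 × 0.1088 = 4.335 × 10^-3 mol
n(HCl) left over = 4.335 × 10^-3 mol (1:1 ratio)
n(HCl) consumed by analyte = 0.02608 − 4.335 × 10^-3 = 0.02175 mol
From the 1:2 ratio, n(MgO) = 1/2 × 0.02175 = 0.01087 mol
mass of MgO = 0.01087 × 40.30 = 0.4382 g
% MgO = 0.4382 / 0.8468 × 100 = 51.75 %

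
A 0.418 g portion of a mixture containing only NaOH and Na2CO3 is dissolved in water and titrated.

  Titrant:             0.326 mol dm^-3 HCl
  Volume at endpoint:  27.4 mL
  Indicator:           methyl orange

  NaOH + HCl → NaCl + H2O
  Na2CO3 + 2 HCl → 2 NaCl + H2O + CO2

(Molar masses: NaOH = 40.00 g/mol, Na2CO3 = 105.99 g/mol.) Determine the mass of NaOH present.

0.170 g

n(HCl) = 0.0274 × 0.326 = 8.93 × 10^-3 mol
Let x = n(NaOH), y = n(Na2CO3).
Titrant: 1x + 2y = 8.93 × 10^-3;  mass: 40.00x + 105.99y = 0.418
Solving, x = 4.26 × 10^-3 mol, y = 2.34 × 10^-3 mol
mass of NaOH = 4.26 × 10^-3 × 40.00 = 0.170 g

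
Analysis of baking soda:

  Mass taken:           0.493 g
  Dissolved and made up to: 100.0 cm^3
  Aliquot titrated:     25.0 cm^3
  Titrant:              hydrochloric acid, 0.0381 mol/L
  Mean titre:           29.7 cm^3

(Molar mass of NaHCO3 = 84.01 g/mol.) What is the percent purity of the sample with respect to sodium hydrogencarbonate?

77.1 %

NaHCO3 + HCl → NaCl + H2O + CO2
n(HCl) per titration = 0.0297 × 0.0381 = 1.13 × 10^-3 mol
n(NaHCO3) in each aliquot = 1.13 × 10^-3 mol (1:1 ratio)
n(NaHCO3) in the whole flask = 1.13 × 10^-3 × 100.0/25.0 = 4.53 × 10^-3 mol
mass of NaHCO3 = 4.53 × 10^-3 × 84.01 = 0.380 g
% NaHCO3 = 0.380 / 0.493 × 100 = 77.1 %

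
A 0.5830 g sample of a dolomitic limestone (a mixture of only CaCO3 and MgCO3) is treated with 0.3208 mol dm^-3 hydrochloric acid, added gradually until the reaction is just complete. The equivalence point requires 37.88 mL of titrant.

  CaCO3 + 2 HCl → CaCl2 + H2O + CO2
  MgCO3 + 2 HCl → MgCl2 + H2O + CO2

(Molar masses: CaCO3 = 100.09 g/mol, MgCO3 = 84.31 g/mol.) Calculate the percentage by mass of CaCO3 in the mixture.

n(HCl) = 0.03788 × 0.3208 = 0.01215 mol
Let x = n(CaCO3), y = n(MgCO3).
Titrant: 2x + 2y = 0.01215;  mass: 100.09x + 84.31y = 0.5830
Solving, x = 4.483 × 10^-3 mol, y = 1.593 × 10^-3 mol
mass of CaCO3 = 4.483 × 10^-3 × 100.09 = 0.4487 g
% CaCO3 = 0.4487 / 0.5830 × 100 = 76.96 %

76.96 %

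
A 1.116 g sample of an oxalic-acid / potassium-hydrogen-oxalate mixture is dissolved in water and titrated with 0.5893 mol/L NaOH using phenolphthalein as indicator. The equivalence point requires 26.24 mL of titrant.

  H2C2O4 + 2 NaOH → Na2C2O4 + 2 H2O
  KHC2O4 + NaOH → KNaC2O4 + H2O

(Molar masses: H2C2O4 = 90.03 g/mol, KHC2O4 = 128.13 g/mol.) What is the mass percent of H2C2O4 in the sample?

n(NaOH) = 0.02624 × 0.5893 = 0.01546 mol
Let x = n(H2C2O4), y = n(KHC2O4).
Titrant: 2x + 1y = 0.01546;  mass: 90.03x + 128.13y = 1.116
Solving, x = 5.205 × 10^-3 mol, y = 5.052 × 10^-3 mol
mass of H2C2O4 = 5.205 × 10^-3 × 90.03 = 0.4686 g
% H2C2O4 = 0.4686 / 1.116 × 100 = 41.99 %

41.99 %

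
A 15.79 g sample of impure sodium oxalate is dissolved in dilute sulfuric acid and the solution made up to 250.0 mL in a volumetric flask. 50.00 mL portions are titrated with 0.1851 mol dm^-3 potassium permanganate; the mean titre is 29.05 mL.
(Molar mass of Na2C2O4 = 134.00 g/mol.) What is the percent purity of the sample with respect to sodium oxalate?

2 MnO4^- + 5 C2O4^2- + 16 H^+ → 2 Mn^2+ + 10 CO2 + 8 H2O
n(KMnO4) per titration = 0.02905 × 0.1851 = 5.377 × 10^-3 mol
From the 5:2 ratio, n(Na2C2O4) in each aliquot = 5/2 × 5.377 × 10^-3 = 0.01344 mol
n(Na2C2O4) in the whole flask = 0.01344 × 250.0/50.00 = 0.06721 mol
mass of Na2C2O4 = 0.06721 × 134.00 = 9.007 g
% Na2C2O4 = 9.007 / 15.79 × 100 = 57.04 %

57.04 %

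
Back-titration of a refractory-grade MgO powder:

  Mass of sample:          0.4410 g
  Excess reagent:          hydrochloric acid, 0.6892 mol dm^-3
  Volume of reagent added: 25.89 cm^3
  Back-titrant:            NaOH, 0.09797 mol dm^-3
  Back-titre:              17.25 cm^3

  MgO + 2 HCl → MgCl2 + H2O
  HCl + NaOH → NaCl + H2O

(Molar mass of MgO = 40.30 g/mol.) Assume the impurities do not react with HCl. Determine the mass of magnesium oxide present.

n(HCl) added = 0.02589 × 0.6892 = 0.01784 mol
n(NaOH) used in back-titration = 0.01725 × 0.09797 = 1.690 × 10^-3 mol
n(HCl) left over = 1.690 × 10^-3 mol (1:1 ratio)
n(HCl) consumed by analyte = 0.01784 − 1.690 × 10^-3 = 0.01615 mol
From the 1:2 ratio, n(MgO) = 1/2 × 0.01615 = 8.077 × 10^-3 mol
mass of MgO = 8.077 × 10^-3 × 40.30 = 0.3255 g

0.3255 g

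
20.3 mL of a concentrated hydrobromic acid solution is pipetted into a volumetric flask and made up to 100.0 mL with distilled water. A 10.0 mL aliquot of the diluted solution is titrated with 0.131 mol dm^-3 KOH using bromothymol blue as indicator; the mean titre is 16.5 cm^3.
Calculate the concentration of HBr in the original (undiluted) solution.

HBr + KOH → KBr + H2O
n(KOH) = 0.0165 × 0.131 = 2.16 × 10^-3 mol
n(HBr) in the aliquot = 2.16 × 10^-3 mol (1:1 ratio)
[HBr]_dilute = 2.16 × 10^-3 / 0.0100 = 0.216 mol/L
Dilution factor = 100.0 / 20.3 = 4.926
[HBr]_stock = 0.216 × 4.926 = 1.06 mol/L

1.06 mol/L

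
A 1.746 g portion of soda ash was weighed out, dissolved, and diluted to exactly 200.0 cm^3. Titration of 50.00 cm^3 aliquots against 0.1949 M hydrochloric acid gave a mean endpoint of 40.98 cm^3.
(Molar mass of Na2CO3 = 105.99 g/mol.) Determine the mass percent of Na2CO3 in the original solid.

Na2CO3 + 2 HCl → 2 NaCl + H2O + CO2
n(HCl) per titration = 0.04098 × 0.1949 = 7.987 × 10^-3 mol
From the 1:2 ratio, n(Na2CO3) in each aliquot = 1/2 × 7.987 × 10^-3 = 3.994 × 10^-3 mol
n(Na2CO3) in the whole flask = 3.994 × 10^-3 × 200.0/50.00 = 0.01597 mol
mass of Na2CO3 = 0.01597 × 105.99 = 1.693 g
% Na2CO3 = 1.693 / 1.746 × 100 = 96.97 %

96.97 %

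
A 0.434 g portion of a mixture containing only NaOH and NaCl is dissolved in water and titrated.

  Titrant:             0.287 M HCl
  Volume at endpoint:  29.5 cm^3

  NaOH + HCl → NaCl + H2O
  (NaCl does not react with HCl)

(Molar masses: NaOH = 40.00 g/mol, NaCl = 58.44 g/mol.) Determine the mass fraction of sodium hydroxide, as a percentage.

n(HCl) = 0.0295 × 0.287 = 8.47 × 10^-3 mol
Let x = n(NaOH), y = n(NaCl).
Titrant: 1x = 8.47 × 10^-3;  mass: 40.00x + 58.44y = 0.434
Solving, x = 8.47 × 10^-3 mol, y = 1.63 × 10^-3 mol
mass of NaOH = 8.47 × 10^-3 × 40.00 = 0.339 g
% NaOH = 0.339 / 0.434 × 100 = 78.0 %

78.0 %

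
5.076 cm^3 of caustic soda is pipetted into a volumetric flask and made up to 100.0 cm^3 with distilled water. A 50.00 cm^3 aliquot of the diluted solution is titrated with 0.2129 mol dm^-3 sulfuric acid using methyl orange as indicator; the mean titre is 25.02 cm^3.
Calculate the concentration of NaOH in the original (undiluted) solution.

2 NaOH + H2SO4 → Na2SO4 + 2 H2O
n(H2SO4) = 0.02502 × 0.2129 = 5.327 × 10^-3 mol
From the 2:1 ratio, n(NaOH) in the aliquot = 2/1 × 5.327 × 10^-3 = 0.01065 mol
[NaOH]_dilute = 0.01065 / 0.05000 = 0.2131 mol/L
Dilution factor = 100.0 / 5.076 = 19.70
[NaOH]_stock = 0.2131 × 19.70 = 4.198 mol/L

4.198 mol/L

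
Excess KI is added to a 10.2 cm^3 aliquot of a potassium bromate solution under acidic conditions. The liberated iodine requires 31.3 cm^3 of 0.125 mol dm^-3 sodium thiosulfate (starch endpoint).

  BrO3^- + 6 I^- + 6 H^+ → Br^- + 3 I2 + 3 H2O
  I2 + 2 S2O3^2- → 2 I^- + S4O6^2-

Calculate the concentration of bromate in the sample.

n(S2O3^2-) = 0.0313 × 0.125 = 3.91 × 10^-3 mol
n(I2) = n(S2O3^2-)/2 = 1.96 × 10^-3 mol
From the 1:3 ratio, n(BrO3^-) in the aliquot = 1/3 × 1.96 × 10^-3 = 6.52 × 10^-4 mol
[BrO3^-] = 6.52 × 10^-4 / 0.0102 = 0.0639 mol/L

0.0639 mol/L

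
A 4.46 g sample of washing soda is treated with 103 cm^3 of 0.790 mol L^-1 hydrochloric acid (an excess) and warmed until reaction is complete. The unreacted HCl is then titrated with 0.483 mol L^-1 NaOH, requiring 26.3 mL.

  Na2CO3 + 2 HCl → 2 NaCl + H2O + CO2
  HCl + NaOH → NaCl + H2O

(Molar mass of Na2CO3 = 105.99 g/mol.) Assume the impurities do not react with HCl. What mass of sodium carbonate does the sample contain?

3.64 g

n(HCl) added = 0.103 × 0.790 = 0.0814 mol
n(NaOH) used in back-titration = 0.0263 × 0.483 = 0.0127 mol
n(HCl) left over = 0.0127 mol (1:1 ratio)
n(HCl) consumed by analyte = 0.0814 − 0.0127 = 0.0687 mol
From the 1:2 ratio, n(Na2CO3) = 1/2 × 0.0687 = 0.0343 mol
mass of Na2CO3 = 0.0343 × 105.99 = 3.64 g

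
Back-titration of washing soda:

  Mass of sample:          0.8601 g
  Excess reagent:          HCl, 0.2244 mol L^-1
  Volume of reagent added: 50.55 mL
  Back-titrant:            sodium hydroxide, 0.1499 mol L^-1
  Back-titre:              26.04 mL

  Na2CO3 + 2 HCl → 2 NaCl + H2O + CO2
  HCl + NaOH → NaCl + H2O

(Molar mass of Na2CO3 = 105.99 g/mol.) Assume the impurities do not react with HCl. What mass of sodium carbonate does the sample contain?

0.3943 g

n(HCl) added = 0.05055 × 0.2244 = 0.01134 mol
n(NaOH) used in back-titration = 0.02604 × 0.1499 = 3.903 × 10^-3 mol
n(HCl) left over = 3.903 × 10^-3 mol (1:1 ratio)
n(HCl) consumed by analyte = 0.01134 − 3.903 × 10^-3 = 7.440 × 10^-3 mol
From the 1:2 ratio, n(Na2CO3) = 1/2 × 7.440 × 10^-3 = 3.720 × 10^-3 mol
mass of Na2CO3 = 3.720 × 10^-3 × 105.99 = 0.3943 g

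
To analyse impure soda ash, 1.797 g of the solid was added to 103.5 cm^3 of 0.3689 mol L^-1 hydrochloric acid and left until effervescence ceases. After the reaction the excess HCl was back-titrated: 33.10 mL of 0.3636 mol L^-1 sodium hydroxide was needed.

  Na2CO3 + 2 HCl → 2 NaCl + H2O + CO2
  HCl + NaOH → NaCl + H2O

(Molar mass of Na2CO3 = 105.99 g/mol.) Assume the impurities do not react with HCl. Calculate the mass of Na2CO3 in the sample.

1.386 g

n(HCl) added = 0.1035 × 0.3689 = 0.03818 mol
n(NaOH) used in back-titration = 0.03310 × 0.3636 = 0.01204 mol
n(HCl) left over = 0.01204 mol (1:1 ratio)
n(HCl) consumed by analyte = 0.03818 − 0.01204 = 0.02615 mol
From the 1:2 ratio, n(Na2CO3) = 1/2 × 0.02615 = 0.01307 mol
mass of Na2CO3 = 0.01307 × 105.99 = 1.386 g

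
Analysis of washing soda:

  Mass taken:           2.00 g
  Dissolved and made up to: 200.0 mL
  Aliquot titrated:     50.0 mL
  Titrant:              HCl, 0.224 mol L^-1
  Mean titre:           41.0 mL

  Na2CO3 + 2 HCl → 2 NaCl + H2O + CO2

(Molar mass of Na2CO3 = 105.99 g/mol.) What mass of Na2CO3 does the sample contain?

n(HCl) per titration = 0.0410 × 0.224 = 9.18 × 10^-3 mol
From the 1:2 ratio, n(Na2CO3) in each aliquot = 1/2 × 9.18 × 10^-3 = 4.59 × 10^-3 mol
n(Na2CO3) in the whole flask = 4.59 × 10^-3 × 200.0/50.0 = 0.0184 mol
mass of Na2CO3 = 0.0184 × 105.99 = 1.95 g

1.95 g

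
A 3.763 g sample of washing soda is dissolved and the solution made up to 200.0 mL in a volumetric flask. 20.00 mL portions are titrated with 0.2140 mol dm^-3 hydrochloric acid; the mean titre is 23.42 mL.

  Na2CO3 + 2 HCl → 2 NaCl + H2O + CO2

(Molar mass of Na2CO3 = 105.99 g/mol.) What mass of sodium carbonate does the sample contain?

2.656 g

n(HCl) per titration = 0.02342 × 0.2140 = 5.012 × 10^-3 mol
From the 1:2 ratio, n(Na2CO3) in each aliquot = 1/2 × 5.012 × 10^-3 = 2.506 × 10^-3 mol
n(Na2CO3) in the whole flask = 2.506 × 10^-3 × 200.0/20.00 = 0.02506 mol
mass of Na2CO3 = 0.02506 × 105.99 = 2.656 g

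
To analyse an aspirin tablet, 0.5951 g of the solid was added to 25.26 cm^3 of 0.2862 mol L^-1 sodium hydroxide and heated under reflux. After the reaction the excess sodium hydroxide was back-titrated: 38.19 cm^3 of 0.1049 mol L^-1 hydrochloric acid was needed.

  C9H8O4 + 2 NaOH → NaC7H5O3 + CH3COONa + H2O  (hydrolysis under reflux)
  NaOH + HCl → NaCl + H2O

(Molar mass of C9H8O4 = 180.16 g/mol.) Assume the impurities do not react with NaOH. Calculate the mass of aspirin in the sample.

0.2904 g

n(NaOH) added = 0.02526 × 0.2862 = 7.229 × 10^-3 mol
n(HCl) used in back-titration = 0.03819 × 0.1049 = 4.006 × 10^-3 mol
n(NaOH) left over = 4.006 × 10^-3 mol (1:1 ratio)
n(NaOH) consumed by analyte = 7.229 × 10^-3 − 4.006 × 10^-3 = 3.223 × 10^-3 mol
From the 1:2 ratio, n(C9H8O4) = 1/2 × 3.223 × 10^-3 = 1.612 × 10^-3 mol
mass of C9H8O4 = 1.612 × 10^-3 × 180.16 = 0.2904 g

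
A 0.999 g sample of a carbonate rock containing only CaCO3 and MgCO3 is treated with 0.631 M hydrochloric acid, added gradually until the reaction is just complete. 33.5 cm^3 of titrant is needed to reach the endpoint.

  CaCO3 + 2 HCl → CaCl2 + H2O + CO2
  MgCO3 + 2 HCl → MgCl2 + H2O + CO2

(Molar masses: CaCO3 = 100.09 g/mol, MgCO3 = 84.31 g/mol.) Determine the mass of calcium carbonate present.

n(HCl) = 0.0335 × 0.631 = 0.0211 mol
Let x = n(CaCO3), y = n(MgCO3).
Titrant: 2x + 2y = 0.0211;  mass: 100.09x + 84.31y = 0.999
Solving, x = 6.84 × 10^-3 mol, y = 3.73 × 10^-3 mol
mass of CaCO3 = 6.84 × 10^-3 × 100.09 = 0.684 g

0.684 g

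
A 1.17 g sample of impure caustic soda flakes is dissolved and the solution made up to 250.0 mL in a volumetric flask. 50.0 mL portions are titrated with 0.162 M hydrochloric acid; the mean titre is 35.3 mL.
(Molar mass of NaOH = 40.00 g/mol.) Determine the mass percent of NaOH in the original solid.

NaOH + HCl → NaCl + H2O
n(HCl) per titration = 0.0353 × 0.162 = 5.72 × 10^-3 mol
n(NaOH) in each aliquot = 5.72 × 10^-3 mol (1:1 ratio)
n(NaOH) in the whole flask = 5.72 × 10^-3 × 250.0/50.0 = 0.0286 mol
mass of NaOH = 0.0286 × 40.00 = 1.14 g
% NaOH = 1.14 / 1.17 × 100 = 97.8 %

97.8 %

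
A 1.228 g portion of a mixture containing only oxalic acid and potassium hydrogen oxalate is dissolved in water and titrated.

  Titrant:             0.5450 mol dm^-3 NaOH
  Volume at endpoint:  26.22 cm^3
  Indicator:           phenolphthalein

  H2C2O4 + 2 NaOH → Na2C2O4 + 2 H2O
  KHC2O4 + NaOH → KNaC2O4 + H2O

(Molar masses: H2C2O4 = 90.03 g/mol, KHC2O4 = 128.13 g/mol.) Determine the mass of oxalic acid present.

0.3266 g

n(NaOH) = 0.02622 × 0.5450 = 0.01429 mol
Let x = n(H2C2O4), y = n(KHC2O4).
Titrant: 2x + 1y = 0.01429;  mass: 90.03x + 128.13y = 1.228
Solving, x = 3.627 × 10^-3 mol, y = 7.035 × 10^-3 mol
mass of H2C2O4 = 3.627 × 10^-3 × 90.03 = 0.3266 g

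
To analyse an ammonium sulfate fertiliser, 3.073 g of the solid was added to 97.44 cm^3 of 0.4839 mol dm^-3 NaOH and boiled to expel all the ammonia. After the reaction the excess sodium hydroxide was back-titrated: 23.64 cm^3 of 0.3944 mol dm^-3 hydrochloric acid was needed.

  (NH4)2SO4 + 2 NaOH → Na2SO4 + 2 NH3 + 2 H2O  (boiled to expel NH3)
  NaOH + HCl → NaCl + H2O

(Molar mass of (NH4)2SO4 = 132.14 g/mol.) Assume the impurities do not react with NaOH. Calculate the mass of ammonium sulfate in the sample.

2.499 g

n(NaOH) added = 0.09744 × 0.4839 = 0.04715 mol
n(HCl) used in back-titration = 0.02364 × 0.3944 = 9.324 × 10^-3 mol
n(NaOH) left over = 9.324 × 10^-3 mol (1:1 ratio)
n(NaOH) consumed by analyte = 0.04715 − 9.324 × 10^-3 = 0.03783 mol
From the 1:2 ratio, n((NH4)2SO4) = 1/2 × 0.03783 = 0.01891 mol
mass of (NH4)2SO4 = 0.01891 × 132.14 = 2.499 g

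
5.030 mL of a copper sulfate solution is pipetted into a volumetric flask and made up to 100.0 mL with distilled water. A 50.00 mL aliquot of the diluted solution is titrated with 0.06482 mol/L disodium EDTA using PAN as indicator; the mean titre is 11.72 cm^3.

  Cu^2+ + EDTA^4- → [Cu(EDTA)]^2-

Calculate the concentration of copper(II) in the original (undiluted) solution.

0.3021 mol/L

n(EDTA) = 0.01172 × 0.06482 = 7.597 × 10^-4 mol
n(Cu2+) in the aliquot = 7.597 × 10^-4 mol (1:1 ratio)
[Cu2+]_dilute = 7.597 × 10^-4 / 0.05000 = 0.01519 mol/L
Dilution factor = 100.0 / 5.030 = 19.88
[Cu2+]_stock = 0.01519 × 19.88 = 0.3021 mol/L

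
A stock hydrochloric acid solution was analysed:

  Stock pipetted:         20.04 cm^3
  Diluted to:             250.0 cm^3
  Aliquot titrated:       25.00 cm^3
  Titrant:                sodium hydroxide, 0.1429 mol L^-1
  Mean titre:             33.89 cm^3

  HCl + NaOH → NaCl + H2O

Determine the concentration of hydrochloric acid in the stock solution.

2.417 mol/L

n(NaOH) = 0.03389 × 0.1429 = 4.843 × 10^-3 mol
n(HCl) in the aliquot = 4.843 × 10^-3 mol (1:1 ratio)
[HCl]_dilute = 4.843 × 10^-3 / 0.02500 = 0.1937 mol/L
Dilution factor = 250.0 / 20.04 = 12.48
[HCl]_stock = 0.1937 × 12.48 = 2.417 mol/L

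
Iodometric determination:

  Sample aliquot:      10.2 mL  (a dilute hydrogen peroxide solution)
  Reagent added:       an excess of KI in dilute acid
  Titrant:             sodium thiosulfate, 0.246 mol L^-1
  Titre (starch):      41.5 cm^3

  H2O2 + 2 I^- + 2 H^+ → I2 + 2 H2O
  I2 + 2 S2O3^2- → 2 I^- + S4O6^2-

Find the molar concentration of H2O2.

n(S2O3^2-) = 0.0415 × 0.246 = 0.0102 mol
n(I2) = n(S2O3^2-)/2 = 5.10 × 10^-3 mol
n(H2O2) in the aliquot = 5.10 × 10^-3 mol (1:1 ratio)
[H2O2] = 5.10 × 10^-3 / 0.0102 = 0.500 mol/L

0.500 mol/L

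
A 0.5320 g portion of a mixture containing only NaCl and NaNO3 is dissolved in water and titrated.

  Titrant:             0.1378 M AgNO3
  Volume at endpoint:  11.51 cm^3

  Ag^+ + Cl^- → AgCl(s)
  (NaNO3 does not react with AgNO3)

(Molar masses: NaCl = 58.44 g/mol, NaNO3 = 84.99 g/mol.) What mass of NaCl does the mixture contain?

0.09269 g

n(AgNO3) = 0.01151 × 0.1378 = 1.586 × 10^-3 mol
Let x = n(NaCl), y = n(NaNO3).
Titrant: 1x = 1.586 × 10^-3;  mass: 58.44x + 84.99y = 0.5320
Solving, x = 1.586 × 10^-3 mol, y = 5.169 × 10^-3 mol
mass of NaCl = 1.586 × 10^-3 × 58.44 = 0.09269 g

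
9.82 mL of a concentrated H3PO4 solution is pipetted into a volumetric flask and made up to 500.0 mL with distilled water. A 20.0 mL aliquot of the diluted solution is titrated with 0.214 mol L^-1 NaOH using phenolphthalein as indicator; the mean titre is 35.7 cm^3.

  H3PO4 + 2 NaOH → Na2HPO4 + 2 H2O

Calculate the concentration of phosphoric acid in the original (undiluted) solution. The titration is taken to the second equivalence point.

9.72 mol/L

n(NaOH) = 0.0357 × 0.214 = 7.64 × 10^-3 mol
From the 1:2 ratio, n(H3PO4) in the aliquot = 1/2 × 7.64 × 10^-3 = 3.82 × 10^-3 mol
[H3PO4]_dilute = 3.82 × 10^-3 / 0.0200 = 0.191 mol/L
Dilution factor = 500.0 / 9.82 = 50.92
[H3PO4]_stock = 0.191 × 50.92 = 9.72 mol/L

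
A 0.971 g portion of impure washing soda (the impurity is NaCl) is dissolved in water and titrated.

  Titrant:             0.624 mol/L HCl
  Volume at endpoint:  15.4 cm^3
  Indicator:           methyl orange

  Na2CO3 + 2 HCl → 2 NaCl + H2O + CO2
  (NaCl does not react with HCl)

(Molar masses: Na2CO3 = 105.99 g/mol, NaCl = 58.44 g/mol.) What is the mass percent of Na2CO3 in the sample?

n(HCl) = 0.0154 × 0.624 = 9.61 × 10^-3 mol
Let x = n(Na2CO3), y = n(NaCl).
Titrant: 2x = 9.61 × 10^-3;  mass: 105.99x + 58.44y = 0.971
Solving, x = 4.80 × 10^-3 mol, y = 7.90 × 10^-3 mol
mass of Na2CO3 = 4.80 × 10^-3 × 105.99 = 0.509 g
% Na2CO3 = 0.509 / 0.971 × 100 = 52.4 %

52.4 %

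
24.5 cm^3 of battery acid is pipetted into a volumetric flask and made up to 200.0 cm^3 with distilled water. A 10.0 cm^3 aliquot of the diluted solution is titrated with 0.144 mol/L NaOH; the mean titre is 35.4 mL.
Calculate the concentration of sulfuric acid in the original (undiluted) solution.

H2SO4 + 2 NaOH → Na2SO4 + 2 H2O
n(NaOH) = 0.0354 × 0.144 = 5.10 × 10^-3 mol
From the 1:2 ratio, n(H2SO4) in the aliquot = 1/2 × 5.10 × 10^-3 = 2.55 × 10^-3 mol
[H2SO4]_dilute = 2.55 × 10^-3 / 0.0100 = 0.255 mol/L
Dilution factor = 200.0 / 24.5 = 8.163
[H2SO4]_stock = 0.255 × 8.163 = 2.08 mol/L

2.08 mol/L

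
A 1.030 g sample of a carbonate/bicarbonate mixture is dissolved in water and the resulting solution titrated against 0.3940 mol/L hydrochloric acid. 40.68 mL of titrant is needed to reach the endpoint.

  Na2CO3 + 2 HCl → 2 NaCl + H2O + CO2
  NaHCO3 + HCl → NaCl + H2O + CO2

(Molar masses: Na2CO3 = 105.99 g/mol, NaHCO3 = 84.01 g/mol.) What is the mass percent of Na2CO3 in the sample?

n(HCl) = 0.04068 × 0.3940 = 0.01603 mol
Let x = n(Na2CO3), y = n(NaHCO3).
Titrant: 2x + 1y = 0.01603;  mass: 105.99x + 84.01y = 1.030
Solving, x = 5.102 × 10^-3 mol, y = 5.823 × 10^-3 mol
mass of Na2CO3 = 5.102 × 10^-3 × 105.99 = 0.5408 g
% Na2CO3 = 0.5408 / 1.030 × 100 = 52.51 %

52.51 %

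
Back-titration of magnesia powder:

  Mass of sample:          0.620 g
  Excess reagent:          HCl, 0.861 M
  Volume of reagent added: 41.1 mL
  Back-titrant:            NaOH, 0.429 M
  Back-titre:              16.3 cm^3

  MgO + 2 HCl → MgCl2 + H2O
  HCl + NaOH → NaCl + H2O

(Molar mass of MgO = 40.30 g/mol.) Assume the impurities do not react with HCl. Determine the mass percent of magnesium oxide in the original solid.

92.3 %

n(HCl) added = 0.0411 × 0.861 = 0.0354 mol
n(NaOH) used in back-titration = 0.0163 × 0.429 = 6.99 × 10^-3 mol
n(HCl) left over = 6.99 × 10^-3 mol (1:1 ratio)
n(HCl) consumed by analyte = 0.0354 − 6.99 × 10^-3 = 0.0284 mol
From the 1:2 ratio, n(MgO) = 1/2 × 0.0284 = 0.0142 mol
mass of MgO = 0.0142 × 40.30 = 0.572 g
% MgO = 0.572 / 0.620 × 100 = 92.3 %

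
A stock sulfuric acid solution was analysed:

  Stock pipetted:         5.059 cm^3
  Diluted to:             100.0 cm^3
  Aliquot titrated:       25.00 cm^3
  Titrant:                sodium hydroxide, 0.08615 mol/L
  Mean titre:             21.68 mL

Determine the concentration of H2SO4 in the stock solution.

0.7384 mol/L

H2SO4 + 2 NaOH → Na2SO4 + 2 H2O
n(NaOH) = 0.02168 × 0.08615 = 1.868 × 10^-3 mol
From the 1:2 ratio, n(H2SO4) in the aliquot = 1/2 × 1.868 × 10^-3 = 9.339 × 10^-4 mol
[H2SO4]_dilute = 9.339 × 10^-4 / 0.02500 = 0.03735 mol/L
Dilution factor = 100.0 / 5.059 = 19.77
[H2SO4]_stock = 0.03735 × 19.77 = 0.7384 mol/L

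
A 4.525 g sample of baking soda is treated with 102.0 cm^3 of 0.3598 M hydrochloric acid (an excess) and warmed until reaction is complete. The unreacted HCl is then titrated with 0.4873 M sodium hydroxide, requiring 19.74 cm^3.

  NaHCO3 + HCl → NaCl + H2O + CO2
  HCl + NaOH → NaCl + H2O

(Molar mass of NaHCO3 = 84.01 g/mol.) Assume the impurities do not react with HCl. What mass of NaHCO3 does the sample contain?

2.275 g

n(HCl) added = 0.1020 × 0.3598 = 0.03670 mol
n(NaOH) used in back-titration = 0.01974 × 0.4873 = 9.619 × 10^-3 mol
n(HCl) left over = 9.619 × 10^-3 mol (1:1 ratio)
n(HCl) consumed by analyte = 0.03670 − 9.619 × 10^-3 = 0.02708 mol
n(NaHCO3) = 0.02708 mol (1:1 ratio)
mass of NaHCO3 = 0.02708 × 84.01 = 2.275 g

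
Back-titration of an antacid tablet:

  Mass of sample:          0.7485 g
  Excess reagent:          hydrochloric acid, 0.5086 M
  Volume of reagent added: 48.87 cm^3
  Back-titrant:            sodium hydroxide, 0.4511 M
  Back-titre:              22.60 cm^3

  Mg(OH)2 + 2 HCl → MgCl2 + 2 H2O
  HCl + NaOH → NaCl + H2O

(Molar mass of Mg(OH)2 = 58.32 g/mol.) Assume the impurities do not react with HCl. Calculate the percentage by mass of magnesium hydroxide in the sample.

n(HCl) added = 0.04887 × 0.5086 = 0.02486 mol
n(NaOH) used in back-titration = 0.02260 × 0.4511 = 0.01019 mol
n(HCl) left over = 0.01019 mol (1:1 ratio)
n(HCl) consumed by analyte = 0.02486 − 0.01019 = 0.01466 mol
From the 1:2 ratio, n(Mg(OH)2) = 1/2 × 0.01466 = 7.330 × 10^-3 mol
mass of Mg(OH)2 = 7.330 × 10^-3 × 58.32 = 0.4275 g
% Mg(OH)2 = 0.4275 / 0.7485 × 100 = 57.11 %

57.11 %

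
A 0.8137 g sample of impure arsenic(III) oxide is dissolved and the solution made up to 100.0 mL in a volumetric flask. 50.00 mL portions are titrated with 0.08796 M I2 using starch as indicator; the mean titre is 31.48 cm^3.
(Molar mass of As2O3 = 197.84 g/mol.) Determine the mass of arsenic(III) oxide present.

As2O3 + 2 I2 + 2 H2O → As2O5 + 4 HI
n(I2) per titration = 0.03148 × 0.08796 = 2.769 × 10^-3 mol
From the 1:2 ratio, n(As2O3) in each aliquot = 1/2 × 2.769 × 10^-3 = 1.384 × 10^-3 mol
n(As2O3) in the whole flask = 1.384 × 10^-3 × 100.0/50.00 = 2.769 × 10^-3 mol
mass of As2O3 = 2.769 × 10^-3 × 197.84 = 0.5478 g

0.5478 g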